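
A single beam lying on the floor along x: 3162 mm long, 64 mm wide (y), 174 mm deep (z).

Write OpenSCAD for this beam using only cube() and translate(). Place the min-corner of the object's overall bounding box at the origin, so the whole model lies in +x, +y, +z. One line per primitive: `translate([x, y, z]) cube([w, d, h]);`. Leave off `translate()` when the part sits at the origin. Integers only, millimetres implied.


cube([3162, 64, 174]);


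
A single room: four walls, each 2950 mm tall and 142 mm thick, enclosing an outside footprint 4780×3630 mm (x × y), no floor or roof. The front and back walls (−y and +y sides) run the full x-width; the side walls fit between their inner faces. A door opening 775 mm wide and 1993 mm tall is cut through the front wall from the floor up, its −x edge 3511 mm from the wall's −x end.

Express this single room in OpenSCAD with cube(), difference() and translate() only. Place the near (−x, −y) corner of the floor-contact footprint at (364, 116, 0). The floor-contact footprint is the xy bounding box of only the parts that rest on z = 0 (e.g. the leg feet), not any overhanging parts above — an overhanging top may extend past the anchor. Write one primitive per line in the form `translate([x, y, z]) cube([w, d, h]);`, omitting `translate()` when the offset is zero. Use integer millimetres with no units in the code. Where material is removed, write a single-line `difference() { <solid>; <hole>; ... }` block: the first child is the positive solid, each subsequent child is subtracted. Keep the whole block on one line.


difference() { translate([364, 116, 0]) cube([4780, 142, 2950]); translate([3875, 116, 0]) cube([775, 142, 1993]); }
translate([364, 3604, 0]) cube([4780, 142, 2950]);
translate([364, 258, 0]) cube([142, 3346, 2950]);
translate([5002, 258, 0]) cube([142, 3346, 2950]);


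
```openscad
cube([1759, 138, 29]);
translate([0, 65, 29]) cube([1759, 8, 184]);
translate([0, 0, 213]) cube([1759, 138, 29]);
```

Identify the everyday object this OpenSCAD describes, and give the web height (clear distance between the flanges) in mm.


An I-beam. The web height is 184 mm.

Two wide flanges with a thin centred web — an I-beam. Overall 242 mm minus two 29 mm flanges gives a web of 242 − 2·29 = 184 mm.


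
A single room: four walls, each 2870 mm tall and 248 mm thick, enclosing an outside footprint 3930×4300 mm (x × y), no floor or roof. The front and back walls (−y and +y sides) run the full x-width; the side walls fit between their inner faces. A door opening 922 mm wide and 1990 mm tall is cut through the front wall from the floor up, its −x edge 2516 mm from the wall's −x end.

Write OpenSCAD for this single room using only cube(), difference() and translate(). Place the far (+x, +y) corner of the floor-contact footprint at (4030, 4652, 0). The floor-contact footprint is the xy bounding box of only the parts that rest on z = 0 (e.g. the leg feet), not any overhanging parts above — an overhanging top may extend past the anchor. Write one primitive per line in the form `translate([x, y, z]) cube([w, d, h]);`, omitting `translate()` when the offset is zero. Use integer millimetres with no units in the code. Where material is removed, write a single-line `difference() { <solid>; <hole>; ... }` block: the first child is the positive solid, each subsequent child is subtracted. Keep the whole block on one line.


difference() { translate([100, 352, 0]) cube([3930, 248, 2870]); translate([2616, 352, 0]) cube([922, 248, 1990]); }
translate([100, 4404, 0]) cube([3930, 248, 2870]);
translate([100, 600, 0]) cube([248, 3804, 2870]);
translate([3782, 600, 0]) cube([248, 3804, 2870]);


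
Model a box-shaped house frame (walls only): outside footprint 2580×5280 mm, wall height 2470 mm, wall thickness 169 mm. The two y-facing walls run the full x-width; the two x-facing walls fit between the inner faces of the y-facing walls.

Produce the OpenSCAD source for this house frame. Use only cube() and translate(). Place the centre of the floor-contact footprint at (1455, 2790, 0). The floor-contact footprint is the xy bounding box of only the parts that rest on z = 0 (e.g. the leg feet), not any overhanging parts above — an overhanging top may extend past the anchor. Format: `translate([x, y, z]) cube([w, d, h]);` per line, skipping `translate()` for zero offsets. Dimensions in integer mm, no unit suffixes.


translate([165, 150, 0]) cube([2580, 169, 2470]);
translate([165, 5261, 0]) cube([2580, 169, 2470]);
translate([165, 319, 0]) cube([169, 4942, 2470]);
translate([2576, 319, 0]) cube([169, 4942, 2470]);


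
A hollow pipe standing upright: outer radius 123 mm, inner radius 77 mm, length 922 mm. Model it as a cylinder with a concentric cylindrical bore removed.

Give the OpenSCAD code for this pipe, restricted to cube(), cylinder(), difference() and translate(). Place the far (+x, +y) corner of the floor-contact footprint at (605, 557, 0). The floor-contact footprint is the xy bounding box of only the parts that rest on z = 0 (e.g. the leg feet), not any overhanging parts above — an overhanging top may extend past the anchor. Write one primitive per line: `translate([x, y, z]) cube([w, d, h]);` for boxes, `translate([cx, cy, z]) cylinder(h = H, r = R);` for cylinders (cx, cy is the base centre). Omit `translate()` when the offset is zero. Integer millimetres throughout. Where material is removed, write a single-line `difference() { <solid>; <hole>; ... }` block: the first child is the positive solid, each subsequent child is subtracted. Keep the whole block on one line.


difference() { translate([482, 434, 0]) cylinder(h = 922, r = 123); translate([482, 434, 0]) cylinder(h = 922, r = 77); }


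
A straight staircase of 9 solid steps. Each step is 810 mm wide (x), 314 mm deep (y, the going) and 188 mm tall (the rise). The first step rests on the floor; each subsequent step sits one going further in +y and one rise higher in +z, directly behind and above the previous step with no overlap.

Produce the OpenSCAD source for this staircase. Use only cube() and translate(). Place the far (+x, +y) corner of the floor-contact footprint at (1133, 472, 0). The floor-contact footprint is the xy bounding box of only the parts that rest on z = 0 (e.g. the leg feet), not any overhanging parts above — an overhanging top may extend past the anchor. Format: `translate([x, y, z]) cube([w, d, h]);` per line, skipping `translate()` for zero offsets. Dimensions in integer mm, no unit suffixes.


translate([323, 158, 0]) cube([810, 314, 188]);
translate([323, 472, 188]) cube([810, 314, 188]);
translate([323, 786, 376]) cube([810, 314, 188]);
translate([323, 1100, 564]) cube([810, 314, 188]);
translate([323, 1414, 752]) cube([810, 314, 188]);
translate([323, 1728, 940]) cube([810, 314, 188]);
translate([323, 2042, 1128]) cube([810, 314, 188]);
translate([323, 2356, 1316]) cube([810, 314, 188]);
translate([323, 2670, 1504]) cube([810, 314, 188]);


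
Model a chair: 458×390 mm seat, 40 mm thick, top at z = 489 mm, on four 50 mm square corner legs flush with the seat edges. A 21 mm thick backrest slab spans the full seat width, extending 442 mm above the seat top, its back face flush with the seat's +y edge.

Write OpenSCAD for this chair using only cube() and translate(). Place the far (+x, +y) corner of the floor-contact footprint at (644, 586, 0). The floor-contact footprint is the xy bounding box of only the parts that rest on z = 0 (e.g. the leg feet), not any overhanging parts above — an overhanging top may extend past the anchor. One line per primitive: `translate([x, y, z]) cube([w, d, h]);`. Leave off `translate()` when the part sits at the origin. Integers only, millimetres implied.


translate([186, 196, 449]) cube([458, 390, 40]);
translate([186, 196, 0]) cube([50, 50, 449]);
translate([594, 196, 0]) cube([50, 50, 449]);
translate([186, 536, 0]) cube([50, 50, 449]);
translate([594, 536, 0]) cube([50, 50, 449]);
translate([186, 565, 489]) cube([458, 21, 442]);


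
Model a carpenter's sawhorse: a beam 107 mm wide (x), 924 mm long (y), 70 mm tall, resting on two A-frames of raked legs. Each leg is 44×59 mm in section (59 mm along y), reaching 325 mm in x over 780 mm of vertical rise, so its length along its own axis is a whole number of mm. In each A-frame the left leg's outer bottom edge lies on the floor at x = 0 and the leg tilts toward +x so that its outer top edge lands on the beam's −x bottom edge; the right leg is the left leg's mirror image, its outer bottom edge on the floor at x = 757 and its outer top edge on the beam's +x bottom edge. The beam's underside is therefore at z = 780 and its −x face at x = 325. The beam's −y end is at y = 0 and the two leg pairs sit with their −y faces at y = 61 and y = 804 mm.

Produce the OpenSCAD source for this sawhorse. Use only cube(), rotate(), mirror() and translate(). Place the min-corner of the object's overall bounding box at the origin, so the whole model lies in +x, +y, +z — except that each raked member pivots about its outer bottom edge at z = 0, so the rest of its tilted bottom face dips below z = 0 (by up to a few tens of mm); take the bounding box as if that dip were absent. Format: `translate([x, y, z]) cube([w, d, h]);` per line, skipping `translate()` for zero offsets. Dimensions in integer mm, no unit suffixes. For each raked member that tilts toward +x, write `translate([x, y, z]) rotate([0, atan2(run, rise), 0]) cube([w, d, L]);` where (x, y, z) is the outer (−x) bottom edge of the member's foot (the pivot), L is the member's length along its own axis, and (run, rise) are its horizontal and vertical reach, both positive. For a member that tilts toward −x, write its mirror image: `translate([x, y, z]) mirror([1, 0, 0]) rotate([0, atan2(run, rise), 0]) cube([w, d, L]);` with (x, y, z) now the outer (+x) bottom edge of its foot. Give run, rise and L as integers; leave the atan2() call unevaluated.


translate([325, 0, 780]) cube([107, 924, 70]);
translate([0, 61, 0]) rotate([0, atan2(325, 780), 0]) cube([44, 59, 845]);
translate([757, 61, 0]) mirror([1, 0, 0]) rotate([0, atan2(325, 780), 0]) cube([44, 59, 845]);
translate([0, 804, 0]) rotate([0, atan2(325, 780), 0]) cube([44, 59, 845]);
translate([757, 804, 0]) mirror([1, 0, 0]) rotate([0, atan2(325, 780), 0]) cube([44, 59, 845]);


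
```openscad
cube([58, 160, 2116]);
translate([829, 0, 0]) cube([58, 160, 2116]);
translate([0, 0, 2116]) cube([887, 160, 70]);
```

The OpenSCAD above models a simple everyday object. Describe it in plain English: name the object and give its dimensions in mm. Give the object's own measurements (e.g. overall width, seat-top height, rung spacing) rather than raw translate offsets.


A door frame. The clear opening is 771 mm wide and 2116 mm high. Two 58 mm wide jambs, 160 mm deep, stand either side of the opening from the floor to the top of the opening. A 70 mm thick head sits across the top of both jambs, spanning the full outside width of the frame.


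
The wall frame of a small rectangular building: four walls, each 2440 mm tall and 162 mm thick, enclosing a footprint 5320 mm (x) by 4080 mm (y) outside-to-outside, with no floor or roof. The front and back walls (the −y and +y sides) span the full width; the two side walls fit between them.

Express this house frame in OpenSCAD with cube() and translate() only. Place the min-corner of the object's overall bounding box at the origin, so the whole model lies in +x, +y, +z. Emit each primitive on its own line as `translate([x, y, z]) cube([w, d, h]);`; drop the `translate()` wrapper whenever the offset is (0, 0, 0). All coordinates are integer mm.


cube([5320, 162, 2440]);
translate([0, 3918, 0]) cube([5320, 162, 2440]);
translate([0, 162, 0]) cube([162, 3756, 2440]);
translate([5158, 162, 0]) cube([162, 3756, 2440]);


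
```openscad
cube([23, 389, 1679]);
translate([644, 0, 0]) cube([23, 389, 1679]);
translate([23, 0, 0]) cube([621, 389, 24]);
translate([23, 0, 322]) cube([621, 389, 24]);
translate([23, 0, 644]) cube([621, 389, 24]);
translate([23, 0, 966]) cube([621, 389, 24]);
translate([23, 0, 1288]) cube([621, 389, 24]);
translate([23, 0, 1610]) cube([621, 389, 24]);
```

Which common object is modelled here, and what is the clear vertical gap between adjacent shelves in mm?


A bookshelf. The clear shelf gap is 298 mm.

Two tall side panels with 6 horizontal boards between them — a bookshelf. The first two shelf undersides are at z = 0 and z = 322; with shelf thickness 24, the clear gap is 322 − 0 − 24 = 298 mm.


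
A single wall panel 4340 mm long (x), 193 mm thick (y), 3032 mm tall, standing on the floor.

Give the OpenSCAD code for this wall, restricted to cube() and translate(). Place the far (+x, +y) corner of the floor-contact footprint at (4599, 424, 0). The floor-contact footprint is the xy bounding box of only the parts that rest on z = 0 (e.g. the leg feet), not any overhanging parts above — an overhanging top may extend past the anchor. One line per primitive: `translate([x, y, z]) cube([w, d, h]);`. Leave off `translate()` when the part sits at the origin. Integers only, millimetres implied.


translate([259, 231, 0]) cube([4340, 193, 3032]);


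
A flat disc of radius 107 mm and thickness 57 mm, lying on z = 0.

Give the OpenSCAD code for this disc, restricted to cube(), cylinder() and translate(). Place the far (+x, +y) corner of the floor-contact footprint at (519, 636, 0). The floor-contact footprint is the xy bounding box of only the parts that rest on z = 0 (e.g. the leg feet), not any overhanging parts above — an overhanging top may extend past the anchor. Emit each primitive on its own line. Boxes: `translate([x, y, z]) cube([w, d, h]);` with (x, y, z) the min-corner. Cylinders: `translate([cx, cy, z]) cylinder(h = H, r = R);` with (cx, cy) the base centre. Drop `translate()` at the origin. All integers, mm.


translate([412, 529, 0]) cylinder(h = 57, r = 107);


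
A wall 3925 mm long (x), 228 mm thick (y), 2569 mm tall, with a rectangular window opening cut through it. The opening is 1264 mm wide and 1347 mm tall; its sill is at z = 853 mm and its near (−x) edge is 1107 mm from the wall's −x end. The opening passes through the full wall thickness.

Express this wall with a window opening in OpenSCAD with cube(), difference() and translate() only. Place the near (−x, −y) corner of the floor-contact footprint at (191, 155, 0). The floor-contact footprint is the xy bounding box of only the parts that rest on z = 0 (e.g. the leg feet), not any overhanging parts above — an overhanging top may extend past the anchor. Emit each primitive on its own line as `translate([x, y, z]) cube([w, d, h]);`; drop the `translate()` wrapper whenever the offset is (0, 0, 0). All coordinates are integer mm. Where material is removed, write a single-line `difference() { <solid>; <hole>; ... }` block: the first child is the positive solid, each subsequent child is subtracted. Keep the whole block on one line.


difference() { translate([191, 155, 0]) cube([3925, 228, 2569]); translate([1298, 155, 853]) cube([1264, 228, 1347]); }


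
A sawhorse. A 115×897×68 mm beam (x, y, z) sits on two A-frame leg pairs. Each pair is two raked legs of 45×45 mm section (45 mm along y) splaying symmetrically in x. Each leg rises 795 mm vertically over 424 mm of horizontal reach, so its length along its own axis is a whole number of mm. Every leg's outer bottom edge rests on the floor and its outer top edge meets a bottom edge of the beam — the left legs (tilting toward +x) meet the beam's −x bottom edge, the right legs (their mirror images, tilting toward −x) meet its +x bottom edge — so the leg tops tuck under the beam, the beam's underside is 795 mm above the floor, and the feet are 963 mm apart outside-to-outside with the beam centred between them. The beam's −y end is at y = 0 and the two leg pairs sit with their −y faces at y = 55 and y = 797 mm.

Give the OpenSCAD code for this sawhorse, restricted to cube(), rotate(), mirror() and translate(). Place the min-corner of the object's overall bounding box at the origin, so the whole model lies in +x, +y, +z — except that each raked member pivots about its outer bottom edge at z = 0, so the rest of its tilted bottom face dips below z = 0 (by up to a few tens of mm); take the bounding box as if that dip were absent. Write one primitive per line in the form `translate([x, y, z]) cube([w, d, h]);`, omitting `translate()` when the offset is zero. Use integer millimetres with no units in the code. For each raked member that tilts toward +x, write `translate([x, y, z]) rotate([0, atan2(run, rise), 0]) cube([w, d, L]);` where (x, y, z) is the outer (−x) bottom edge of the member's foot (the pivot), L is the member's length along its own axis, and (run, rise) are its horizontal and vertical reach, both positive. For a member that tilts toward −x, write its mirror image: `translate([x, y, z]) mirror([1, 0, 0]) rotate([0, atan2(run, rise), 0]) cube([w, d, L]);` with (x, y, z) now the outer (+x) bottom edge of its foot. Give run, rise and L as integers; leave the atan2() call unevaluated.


translate([424, 0, 795]) cube([115, 897, 68]);
translate([0, 55, 0]) rotate([0, atan2(424, 795), 0]) cube([45, 45, 901]);
translate([963, 55, 0]) mirror([1, 0, 0]) rotate([0, atan2(424, 795), 0]) cube([45, 45, 901]);
translate([0, 797, 0]) rotate([0, atan2(424, 795), 0]) cube([45, 45, 901]);
translate([963, 797, 0]) mirror([1, 0, 0]) rotate([0, atan2(424, 795), 0]) cube([45, 45, 901]);


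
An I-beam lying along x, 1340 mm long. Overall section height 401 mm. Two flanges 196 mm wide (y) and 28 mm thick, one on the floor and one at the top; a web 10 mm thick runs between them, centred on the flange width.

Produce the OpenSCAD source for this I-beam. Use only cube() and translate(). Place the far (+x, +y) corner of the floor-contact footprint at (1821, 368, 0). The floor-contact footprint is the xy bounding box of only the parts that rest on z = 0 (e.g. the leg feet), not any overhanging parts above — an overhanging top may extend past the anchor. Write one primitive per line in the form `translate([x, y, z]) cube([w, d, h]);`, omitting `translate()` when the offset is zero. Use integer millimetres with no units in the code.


translate([481, 172, 0]) cube([1340, 196, 28]);
translate([481, 265, 28]) cube([1340, 10, 345]);
translate([481, 172, 373]) cube([1340, 196, 28]);


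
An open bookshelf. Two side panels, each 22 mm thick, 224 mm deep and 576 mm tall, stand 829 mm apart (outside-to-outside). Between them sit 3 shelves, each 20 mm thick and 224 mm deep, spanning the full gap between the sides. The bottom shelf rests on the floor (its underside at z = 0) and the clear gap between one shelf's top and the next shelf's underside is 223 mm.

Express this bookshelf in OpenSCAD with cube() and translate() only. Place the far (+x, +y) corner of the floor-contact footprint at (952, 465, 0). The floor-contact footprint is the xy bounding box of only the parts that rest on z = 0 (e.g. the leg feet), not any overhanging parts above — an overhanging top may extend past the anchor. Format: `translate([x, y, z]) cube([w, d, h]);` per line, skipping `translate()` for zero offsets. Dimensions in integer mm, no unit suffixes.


translate([123, 241, 0]) cube([22, 224, 576]);
translate([930, 241, 0]) cube([22, 224, 576]);
translate([145, 241, 0]) cube([785, 224, 20]);
translate([145, 241, 243]) cube([785, 224, 20]);
translate([145, 241, 486]) cube([785, 224, 20]);


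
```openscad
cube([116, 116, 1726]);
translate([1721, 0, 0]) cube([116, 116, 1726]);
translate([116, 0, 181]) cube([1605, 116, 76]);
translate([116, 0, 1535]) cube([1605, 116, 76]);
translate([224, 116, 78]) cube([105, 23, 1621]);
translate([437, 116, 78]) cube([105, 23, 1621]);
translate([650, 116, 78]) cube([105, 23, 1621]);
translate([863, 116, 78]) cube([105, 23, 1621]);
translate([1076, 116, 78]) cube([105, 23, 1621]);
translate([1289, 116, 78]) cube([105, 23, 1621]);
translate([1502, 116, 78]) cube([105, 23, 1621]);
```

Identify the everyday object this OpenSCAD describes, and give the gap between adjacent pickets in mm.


A fence section. The picket gap is 108 mm.

Two posts, two rails, 7 pickets — a fence section. Span 1605 mm holds 7 pickets of 105 mm with 8 equal gaps: ⌊(1605 − 7·105) / 8⌋ = 108 mm.


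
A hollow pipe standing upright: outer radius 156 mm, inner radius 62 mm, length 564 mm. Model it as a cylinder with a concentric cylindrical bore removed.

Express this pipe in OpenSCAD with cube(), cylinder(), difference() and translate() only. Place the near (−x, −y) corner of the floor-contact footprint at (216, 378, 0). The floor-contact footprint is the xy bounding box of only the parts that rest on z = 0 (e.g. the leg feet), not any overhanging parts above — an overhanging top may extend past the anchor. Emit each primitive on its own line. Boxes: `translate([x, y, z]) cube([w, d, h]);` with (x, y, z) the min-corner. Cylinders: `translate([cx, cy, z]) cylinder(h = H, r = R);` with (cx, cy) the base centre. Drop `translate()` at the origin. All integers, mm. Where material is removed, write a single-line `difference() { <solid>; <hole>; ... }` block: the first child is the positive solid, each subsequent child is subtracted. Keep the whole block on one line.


difference() { translate([372, 534, 0]) cylinder(h = 564, r = 156); translate([372, 534, 0]) cylinder(h = 564, r = 62); }


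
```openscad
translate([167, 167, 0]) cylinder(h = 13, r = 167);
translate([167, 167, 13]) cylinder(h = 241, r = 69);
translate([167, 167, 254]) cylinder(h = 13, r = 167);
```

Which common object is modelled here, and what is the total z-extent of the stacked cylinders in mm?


A spool. The overall height is 267 mm.

Three coaxial cylinders, large–small–large — a spool. Two 13 mm flanges and a 241 mm core give 13 + 241 + 13 = 267 mm.


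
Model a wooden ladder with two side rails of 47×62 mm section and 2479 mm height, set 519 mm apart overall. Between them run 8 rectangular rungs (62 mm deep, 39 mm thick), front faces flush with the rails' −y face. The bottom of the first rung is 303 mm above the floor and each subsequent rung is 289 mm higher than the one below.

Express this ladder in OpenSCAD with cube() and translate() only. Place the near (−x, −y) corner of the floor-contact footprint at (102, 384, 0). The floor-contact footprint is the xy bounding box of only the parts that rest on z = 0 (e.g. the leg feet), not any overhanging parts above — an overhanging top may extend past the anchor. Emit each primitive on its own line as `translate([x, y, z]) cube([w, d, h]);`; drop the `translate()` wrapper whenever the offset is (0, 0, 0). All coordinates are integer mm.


translate([102, 384, 0]) cube([47, 62, 2479]);
translate([574, 384, 0]) cube([47, 62, 2479]);
translate([149, 384, 303]) cube([425, 62, 39]);
translate([149, 384, 592]) cube([425, 62, 39]);
translate([149, 384, 881]) cube([425, 62, 39]);
translate([149, 384, 1170]) cube([425, 62, 39]);
translate([149, 384, 1459]) cube([425, 62, 39]);
translate([149, 384, 1748]) cube([425, 62, 39]);
translate([149, 384, 2037]) cube([425, 62, 39]);
translate([149, 384, 2326]) cube([425, 62, 39]);


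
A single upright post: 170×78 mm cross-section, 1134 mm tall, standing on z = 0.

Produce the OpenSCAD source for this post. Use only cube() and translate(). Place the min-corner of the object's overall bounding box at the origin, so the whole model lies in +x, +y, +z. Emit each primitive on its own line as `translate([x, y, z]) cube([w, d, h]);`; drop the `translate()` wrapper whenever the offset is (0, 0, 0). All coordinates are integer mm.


cube([170, 78, 1134]);


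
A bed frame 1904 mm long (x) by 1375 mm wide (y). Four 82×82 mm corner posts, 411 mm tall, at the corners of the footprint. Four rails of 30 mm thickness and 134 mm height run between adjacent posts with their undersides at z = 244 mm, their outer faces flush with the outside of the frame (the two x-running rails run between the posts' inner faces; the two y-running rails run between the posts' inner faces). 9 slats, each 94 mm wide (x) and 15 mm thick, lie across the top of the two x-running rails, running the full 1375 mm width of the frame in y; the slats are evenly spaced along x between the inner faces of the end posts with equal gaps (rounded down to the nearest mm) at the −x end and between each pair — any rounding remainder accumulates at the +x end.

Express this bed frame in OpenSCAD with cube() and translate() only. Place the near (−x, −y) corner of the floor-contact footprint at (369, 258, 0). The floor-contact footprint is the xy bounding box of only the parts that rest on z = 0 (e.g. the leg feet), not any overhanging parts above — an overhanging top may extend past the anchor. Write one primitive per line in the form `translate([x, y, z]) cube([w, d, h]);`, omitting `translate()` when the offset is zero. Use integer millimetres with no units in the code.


translate([369, 258, 0]) cube([82, 82, 411]);
translate([369, 1551, 0]) cube([82, 82, 411]);
translate([2191, 258, 0]) cube([82, 82, 411]);
translate([2191, 1551, 0]) cube([82, 82, 411]);
translate([451, 258, 244]) cube([1740, 30, 134]);
translate([451, 1603, 244]) cube([1740, 30, 134]);
translate([369, 340, 244]) cube([30, 1211, 134]);
translate([2243, 340, 244]) cube([30, 1211, 134]);
translate([540, 258, 378]) cube([94, 1375, 15]);
translate([723, 258, 378]) cube([94, 1375, 15]);
translate([906, 258, 378]) cube([94, 1375, 15]);
translate([1089, 258, 378]) cube([94, 1375, 15]);
translate([1272, 258, 378]) cube([94, 1375, 15]);
translate([1455, 258, 378]) cube([94, 1375, 15]);
translate([1638, 258, 378]) cube([94, 1375, 15]);
translate([1821, 258, 378]) cube([94, 1375, 15]);
translate([2004, 258, 378]) cube([94, 1375, 15]);


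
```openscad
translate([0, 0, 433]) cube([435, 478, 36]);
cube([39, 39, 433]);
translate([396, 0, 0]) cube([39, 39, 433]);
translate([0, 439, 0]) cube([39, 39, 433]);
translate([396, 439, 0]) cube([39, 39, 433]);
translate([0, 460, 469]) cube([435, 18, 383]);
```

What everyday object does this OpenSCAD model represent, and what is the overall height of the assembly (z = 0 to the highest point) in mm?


A chair. The overall height is 852 mm.

A slab on four corner posts with a tall panel at the back — a chair. The seat slab sits at z = 433 with thickness 36, and the 383 mm backrest starts at the seat top, so the overall height is 433 + 36 + 383 = 852 mm.


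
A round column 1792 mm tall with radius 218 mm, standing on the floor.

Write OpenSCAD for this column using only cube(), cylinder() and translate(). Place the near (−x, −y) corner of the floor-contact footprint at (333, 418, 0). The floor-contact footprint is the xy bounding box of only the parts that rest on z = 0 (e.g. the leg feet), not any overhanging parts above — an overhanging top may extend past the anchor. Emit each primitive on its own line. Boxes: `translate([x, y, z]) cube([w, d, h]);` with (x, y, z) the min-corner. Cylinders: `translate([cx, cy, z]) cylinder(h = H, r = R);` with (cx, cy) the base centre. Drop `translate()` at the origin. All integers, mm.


translate([551, 636, 0]) cylinder(h = 1792, r = 218);


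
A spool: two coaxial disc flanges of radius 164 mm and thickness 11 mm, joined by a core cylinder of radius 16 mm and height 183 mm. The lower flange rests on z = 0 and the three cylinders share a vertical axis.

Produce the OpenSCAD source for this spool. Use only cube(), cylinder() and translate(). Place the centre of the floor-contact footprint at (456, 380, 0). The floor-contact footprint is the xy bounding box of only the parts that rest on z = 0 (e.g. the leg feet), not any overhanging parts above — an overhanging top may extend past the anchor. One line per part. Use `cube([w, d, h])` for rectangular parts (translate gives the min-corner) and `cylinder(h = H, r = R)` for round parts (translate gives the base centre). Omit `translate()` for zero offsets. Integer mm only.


translate([456, 380, 0]) cylinder(h = 11, r = 164);
translate([456, 380, 11]) cylinder(h = 183, r = 16);
translate([456, 380, 194]) cylinder(h = 11, r = 164);


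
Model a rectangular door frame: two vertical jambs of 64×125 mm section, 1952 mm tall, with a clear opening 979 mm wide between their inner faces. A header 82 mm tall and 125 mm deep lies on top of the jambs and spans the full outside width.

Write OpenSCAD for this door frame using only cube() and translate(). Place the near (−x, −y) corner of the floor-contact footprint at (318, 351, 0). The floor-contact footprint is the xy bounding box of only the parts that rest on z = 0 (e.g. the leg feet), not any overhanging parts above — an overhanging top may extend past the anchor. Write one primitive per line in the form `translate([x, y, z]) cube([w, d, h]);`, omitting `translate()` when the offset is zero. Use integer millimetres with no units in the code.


translate([318, 351, 0]) cube([64, 125, 1952]);
translate([1361, 351, 0]) cube([64, 125, 1952]);
translate([318, 351, 1952]) cube([1107, 125, 82]);


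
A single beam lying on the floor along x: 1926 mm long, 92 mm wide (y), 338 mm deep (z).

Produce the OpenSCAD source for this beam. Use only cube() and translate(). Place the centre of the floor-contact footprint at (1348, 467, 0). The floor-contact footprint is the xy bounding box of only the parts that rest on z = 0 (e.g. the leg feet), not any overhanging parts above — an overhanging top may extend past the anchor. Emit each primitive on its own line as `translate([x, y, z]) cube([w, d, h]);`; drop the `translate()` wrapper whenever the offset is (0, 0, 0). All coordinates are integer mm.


translate([385, 421, 0]) cube([1926, 92, 338]);


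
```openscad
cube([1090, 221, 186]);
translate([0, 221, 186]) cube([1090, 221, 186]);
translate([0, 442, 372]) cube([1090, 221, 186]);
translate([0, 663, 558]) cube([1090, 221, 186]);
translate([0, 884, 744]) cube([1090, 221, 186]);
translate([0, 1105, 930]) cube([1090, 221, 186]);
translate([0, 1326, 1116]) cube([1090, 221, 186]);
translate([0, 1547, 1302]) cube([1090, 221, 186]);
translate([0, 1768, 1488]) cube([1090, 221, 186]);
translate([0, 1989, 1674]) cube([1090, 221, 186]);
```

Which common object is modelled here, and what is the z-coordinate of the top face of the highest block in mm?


A staircase. The total rise is 1860 mm.

10 identical blocks, each offset up and back from the previous — a staircase. Each step is 186 mm tall and there are 10 of them, so the total rise is 10 × 186 = 1860 mm.


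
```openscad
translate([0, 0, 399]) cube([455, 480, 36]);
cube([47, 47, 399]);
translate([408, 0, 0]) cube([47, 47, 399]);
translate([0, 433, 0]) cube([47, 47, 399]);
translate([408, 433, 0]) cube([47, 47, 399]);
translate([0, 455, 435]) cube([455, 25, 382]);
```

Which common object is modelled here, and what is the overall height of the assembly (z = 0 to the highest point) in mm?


A chair. The overall height is 817 mm.

A slab on four corner posts with a tall panel at the back — a chair. The seat slab sits at z = 399 with thickness 36, and the 382 mm backrest starts at the seat top, so the overall height is 399 + 36 + 382 = 817 mm.


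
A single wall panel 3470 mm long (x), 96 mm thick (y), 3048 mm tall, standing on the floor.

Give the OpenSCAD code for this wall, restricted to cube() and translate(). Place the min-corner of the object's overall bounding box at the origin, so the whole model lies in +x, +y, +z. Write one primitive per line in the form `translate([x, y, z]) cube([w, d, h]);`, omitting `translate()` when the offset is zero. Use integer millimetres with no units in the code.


cube([3470, 96, 3048]);


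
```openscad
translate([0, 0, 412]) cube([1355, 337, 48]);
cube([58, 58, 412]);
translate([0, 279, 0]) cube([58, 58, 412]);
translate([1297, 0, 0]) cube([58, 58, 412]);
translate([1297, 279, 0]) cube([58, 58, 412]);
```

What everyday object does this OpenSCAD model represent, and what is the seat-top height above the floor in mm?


A bench. The seat-top height is 460 mm.

A long slab on four corner posts — a bench. The slab sits at z = 412 with thickness 48, so the top is 412 + 48 = 460 mm.


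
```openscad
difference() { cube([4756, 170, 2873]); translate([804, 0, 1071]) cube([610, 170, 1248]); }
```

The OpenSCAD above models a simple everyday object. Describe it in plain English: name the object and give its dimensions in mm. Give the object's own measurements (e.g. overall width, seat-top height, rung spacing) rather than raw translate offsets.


A wall 4756 mm long (x), 170 mm thick (y), 2873 mm tall, with a rectangular window opening cut through it. The opening is 610 mm wide and 1248 mm tall; its sill is at z = 1071 mm and its near (−x) edge is 804 mm from the wall's −x end. The opening passes through the full wall thickness.


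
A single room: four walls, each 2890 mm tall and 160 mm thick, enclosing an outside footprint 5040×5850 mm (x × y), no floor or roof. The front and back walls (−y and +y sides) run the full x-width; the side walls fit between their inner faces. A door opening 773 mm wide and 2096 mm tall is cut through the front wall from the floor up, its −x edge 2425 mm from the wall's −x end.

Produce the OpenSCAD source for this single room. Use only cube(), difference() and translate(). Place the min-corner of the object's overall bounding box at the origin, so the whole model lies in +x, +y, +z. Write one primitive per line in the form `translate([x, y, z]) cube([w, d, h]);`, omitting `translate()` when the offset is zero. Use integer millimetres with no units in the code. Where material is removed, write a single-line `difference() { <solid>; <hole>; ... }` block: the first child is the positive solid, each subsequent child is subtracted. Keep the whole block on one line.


difference() { cube([5040, 160, 2890]); translate([2425, 0, 0]) cube([773, 160, 2096]); }
translate([0, 5690, 0]) cube([5040, 160, 2890]);
translate([0, 160, 0]) cube([160, 5530, 2890]);
translate([4880, 160, 0]) cube([160, 5530, 2890]);


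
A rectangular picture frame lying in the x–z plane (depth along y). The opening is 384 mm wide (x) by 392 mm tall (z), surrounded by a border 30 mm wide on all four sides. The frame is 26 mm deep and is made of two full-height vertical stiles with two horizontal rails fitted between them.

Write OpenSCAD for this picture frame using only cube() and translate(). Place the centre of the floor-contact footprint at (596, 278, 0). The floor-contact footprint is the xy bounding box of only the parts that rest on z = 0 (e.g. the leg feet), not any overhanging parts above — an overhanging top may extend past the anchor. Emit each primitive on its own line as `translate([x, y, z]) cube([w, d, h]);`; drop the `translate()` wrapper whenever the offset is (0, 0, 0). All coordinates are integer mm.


translate([374, 265, 0]) cube([30, 26, 452]);
translate([788, 265, 0]) cube([30, 26, 452]);
translate([404, 265, 0]) cube([384, 26, 30]);
translate([404, 265, 422]) cube([384, 26, 30]);


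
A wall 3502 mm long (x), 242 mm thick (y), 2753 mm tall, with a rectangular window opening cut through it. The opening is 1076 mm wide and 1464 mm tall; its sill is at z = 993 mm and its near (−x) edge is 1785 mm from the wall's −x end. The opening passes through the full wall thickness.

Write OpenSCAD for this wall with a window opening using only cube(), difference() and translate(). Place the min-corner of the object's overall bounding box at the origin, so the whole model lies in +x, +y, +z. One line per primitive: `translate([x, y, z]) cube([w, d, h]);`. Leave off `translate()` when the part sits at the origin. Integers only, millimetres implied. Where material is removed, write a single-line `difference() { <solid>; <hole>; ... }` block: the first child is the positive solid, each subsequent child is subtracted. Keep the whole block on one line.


difference() { cube([3502, 242, 2753]); translate([1785, 0, 993]) cube([1076, 242, 1464]); }


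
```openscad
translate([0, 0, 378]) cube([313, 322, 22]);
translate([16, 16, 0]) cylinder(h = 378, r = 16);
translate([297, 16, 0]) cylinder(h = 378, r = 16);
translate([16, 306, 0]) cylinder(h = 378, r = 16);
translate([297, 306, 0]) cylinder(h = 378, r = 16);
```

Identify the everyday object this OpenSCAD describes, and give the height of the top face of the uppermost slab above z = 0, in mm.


A stool. The seat height is 400 mm.

A 313×322×22 slab at z = 378 on four corner cylinders — a stool. The seat top is 378 + 22 = 400 mm.


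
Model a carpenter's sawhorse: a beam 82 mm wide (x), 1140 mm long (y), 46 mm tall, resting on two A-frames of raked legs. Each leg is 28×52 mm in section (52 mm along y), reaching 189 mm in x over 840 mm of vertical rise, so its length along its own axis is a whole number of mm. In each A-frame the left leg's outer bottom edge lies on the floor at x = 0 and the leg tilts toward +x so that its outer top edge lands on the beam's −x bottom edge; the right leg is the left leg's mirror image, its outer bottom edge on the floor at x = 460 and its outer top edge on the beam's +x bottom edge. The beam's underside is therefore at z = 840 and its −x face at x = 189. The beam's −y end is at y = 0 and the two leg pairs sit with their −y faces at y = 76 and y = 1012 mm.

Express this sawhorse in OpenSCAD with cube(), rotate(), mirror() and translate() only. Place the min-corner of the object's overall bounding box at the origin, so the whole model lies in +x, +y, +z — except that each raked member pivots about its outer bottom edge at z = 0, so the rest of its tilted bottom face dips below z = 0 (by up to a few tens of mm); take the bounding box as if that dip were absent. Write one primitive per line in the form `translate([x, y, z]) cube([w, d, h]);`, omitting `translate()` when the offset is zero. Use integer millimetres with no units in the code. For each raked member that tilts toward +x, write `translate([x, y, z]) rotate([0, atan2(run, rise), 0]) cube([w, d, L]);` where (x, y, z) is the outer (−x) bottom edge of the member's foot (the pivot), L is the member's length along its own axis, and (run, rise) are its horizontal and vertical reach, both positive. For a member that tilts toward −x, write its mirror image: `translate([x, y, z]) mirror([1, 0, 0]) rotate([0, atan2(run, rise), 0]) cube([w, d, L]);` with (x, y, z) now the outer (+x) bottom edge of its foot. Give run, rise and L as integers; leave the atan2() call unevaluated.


// leg length = √(189² + 840²) = 861
// right-leg outer foot x = 2·189 + 82 = 460
// beam min-corner = (189, 0, 840)
translate([189, 0, 840]) cube([82, 1140, 46]);
translate([0, 76, 0]) rotate([0, atan2(189, 840), 0]) cube([28, 52, 861]);
translate([460, 76, 0]) mirror([1, 0, 0]) rotate([0, atan2(189, 840), 0]) cube([28, 52, 861]);
translate([0, 1012, 0]) rotate([0, atan2(189, 840), 0]) cube([28, 52, 861]);
translate([460, 1012, 0]) mirror([1, 0, 0]) rotate([0, atan2(189, 840), 0]) cube([28, 52, 861]);


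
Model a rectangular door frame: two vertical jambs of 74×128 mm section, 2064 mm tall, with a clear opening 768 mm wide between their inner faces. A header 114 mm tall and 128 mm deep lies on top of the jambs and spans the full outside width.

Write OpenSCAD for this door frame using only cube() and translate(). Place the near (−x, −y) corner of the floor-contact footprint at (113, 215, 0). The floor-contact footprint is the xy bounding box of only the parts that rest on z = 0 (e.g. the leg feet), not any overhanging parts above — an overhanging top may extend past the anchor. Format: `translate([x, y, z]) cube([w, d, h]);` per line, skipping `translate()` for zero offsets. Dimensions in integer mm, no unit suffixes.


translate([113, 215, 0]) cube([74, 128, 2064]);
translate([955, 215, 0]) cube([74, 128, 2064]);
translate([113, 215, 2064]) cube([916, 128, 114]);


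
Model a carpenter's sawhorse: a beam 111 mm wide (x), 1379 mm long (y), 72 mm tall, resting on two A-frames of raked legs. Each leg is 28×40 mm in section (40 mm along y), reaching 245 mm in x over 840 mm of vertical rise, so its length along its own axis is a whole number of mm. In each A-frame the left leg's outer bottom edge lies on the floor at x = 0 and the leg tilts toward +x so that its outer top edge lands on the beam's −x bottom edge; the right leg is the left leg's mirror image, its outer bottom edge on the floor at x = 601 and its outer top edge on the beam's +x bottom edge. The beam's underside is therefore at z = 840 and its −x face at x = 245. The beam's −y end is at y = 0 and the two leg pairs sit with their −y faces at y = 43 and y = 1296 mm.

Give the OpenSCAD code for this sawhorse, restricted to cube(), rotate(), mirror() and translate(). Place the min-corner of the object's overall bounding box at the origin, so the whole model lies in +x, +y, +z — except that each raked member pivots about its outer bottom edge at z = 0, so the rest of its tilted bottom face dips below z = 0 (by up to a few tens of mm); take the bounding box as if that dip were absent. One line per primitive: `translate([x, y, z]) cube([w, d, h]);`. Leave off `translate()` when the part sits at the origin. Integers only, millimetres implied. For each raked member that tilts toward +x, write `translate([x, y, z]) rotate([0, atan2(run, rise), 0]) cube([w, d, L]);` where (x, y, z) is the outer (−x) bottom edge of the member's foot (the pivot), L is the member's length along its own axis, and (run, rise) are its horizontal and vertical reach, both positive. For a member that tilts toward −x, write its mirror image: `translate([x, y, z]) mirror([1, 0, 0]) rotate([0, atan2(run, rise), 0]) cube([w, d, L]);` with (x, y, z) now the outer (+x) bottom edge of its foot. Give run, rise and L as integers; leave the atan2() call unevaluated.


translate([245, 0, 840]) cube([111, 1379, 72]);
translate([0, 43, 0]) rotate([0, atan2(245, 840), 0]) cube([28, 40, 875]);
translate([601, 43, 0]) mirror([1, 0, 0]) rotate([0, atan2(245, 840), 0]) cube([28, 40, 875]);
translate([0, 1296, 0]) rotate([0, atan2(245, 840), 0]) cube([28, 40, 875]);
translate([601, 1296, 0]) mirror([1, 0, 0]) rotate([0, atan2(245, 840), 0]) cube([28, 40, 875]);
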